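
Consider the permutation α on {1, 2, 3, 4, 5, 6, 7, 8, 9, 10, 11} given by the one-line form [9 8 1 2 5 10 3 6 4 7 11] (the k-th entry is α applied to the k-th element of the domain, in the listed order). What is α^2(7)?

1

Tracing 7 → 3 → … returns to 7 after 9 steps, so 7 lies in a 9-cycle (1, 9, 4, 2, 8, 6, 10, 7, 3).
Stepping 2 places around the cycle: 7 → 3 → 1.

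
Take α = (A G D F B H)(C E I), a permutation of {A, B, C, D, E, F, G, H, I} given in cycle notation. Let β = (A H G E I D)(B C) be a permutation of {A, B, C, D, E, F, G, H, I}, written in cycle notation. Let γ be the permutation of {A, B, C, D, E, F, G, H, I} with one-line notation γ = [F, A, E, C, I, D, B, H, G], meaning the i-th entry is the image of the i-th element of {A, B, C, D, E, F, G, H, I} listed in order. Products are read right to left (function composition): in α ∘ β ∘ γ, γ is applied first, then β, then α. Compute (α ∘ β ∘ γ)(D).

H

Apply the permutations in order: γ(D) = C, then β(C) = B, then α(B) = H. So (α ∘ β ∘ γ)(D) = H.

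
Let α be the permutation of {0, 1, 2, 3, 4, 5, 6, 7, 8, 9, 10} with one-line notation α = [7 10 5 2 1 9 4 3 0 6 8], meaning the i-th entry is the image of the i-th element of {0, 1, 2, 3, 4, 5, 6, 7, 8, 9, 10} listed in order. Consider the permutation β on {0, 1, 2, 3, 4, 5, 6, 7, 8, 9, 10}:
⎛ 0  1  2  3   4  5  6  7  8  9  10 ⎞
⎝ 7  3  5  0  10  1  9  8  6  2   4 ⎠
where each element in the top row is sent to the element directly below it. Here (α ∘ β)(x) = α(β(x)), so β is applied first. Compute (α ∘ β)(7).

(α ∘ β)(7) = α(β(7)). β(7) = 8, then α(8) = 0. So (α ∘ β)(7) = 0.

0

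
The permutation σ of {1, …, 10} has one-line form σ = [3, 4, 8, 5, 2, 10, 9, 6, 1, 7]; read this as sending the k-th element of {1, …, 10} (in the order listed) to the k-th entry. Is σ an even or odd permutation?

In disjoint-cycle form the cycle lengths are 7, 3.
A cycle is odd iff its length is even; σ has 0 even-length cycles, so sgn(σ) = (−1)^0 and σ is even.

even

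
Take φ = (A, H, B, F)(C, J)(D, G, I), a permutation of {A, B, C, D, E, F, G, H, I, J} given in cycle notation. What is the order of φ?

12

The disjoint cycles have lengths 4, 3, 2, 1.
The order is lcm(4, 3, 2) = 12.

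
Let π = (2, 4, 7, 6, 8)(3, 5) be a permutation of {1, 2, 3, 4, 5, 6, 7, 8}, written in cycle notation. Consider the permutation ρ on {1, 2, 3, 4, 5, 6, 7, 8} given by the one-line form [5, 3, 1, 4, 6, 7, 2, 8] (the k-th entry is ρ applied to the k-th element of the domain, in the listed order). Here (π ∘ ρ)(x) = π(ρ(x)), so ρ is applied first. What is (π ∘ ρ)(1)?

3

ρ(1) = 5, then π(5) = 3; composing gives (π ∘ ρ)(1) = 3.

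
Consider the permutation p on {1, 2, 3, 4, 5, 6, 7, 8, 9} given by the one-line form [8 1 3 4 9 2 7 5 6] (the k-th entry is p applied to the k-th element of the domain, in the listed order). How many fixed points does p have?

The fixed points (elements with p(x) = x) are {3, 4, 7}, so there are 3.

3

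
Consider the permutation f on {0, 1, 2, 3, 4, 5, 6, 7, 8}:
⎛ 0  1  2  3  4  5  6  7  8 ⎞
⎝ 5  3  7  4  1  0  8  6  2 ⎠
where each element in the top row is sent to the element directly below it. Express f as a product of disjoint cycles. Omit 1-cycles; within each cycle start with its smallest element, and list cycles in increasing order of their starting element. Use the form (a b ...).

From 0: 0 → 5 → 0, closing the cycle (0 5).
Repeating from the next unused element and collecting all non-trivial cycles gives (0 5)(1 3 4)(2 7 6 8).

(0 5)(1 3 4)(2 7 6 8)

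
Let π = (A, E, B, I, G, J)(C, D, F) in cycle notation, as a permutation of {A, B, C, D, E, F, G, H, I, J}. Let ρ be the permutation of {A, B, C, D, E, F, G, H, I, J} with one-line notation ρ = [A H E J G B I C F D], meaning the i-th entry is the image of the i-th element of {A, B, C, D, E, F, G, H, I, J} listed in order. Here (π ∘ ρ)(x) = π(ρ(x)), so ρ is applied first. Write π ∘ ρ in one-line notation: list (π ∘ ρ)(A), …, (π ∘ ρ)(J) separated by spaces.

E H B A J I G D C F

Chase each element through ρ then π: A → A → E; B → H → H; C → E → B; D → J → A; E → G → J; F → B → I; G → I → G; H → C → D; I → F → C; J → D → F.
Collecting the images, π ∘ ρ = [E H B A J I G D C F].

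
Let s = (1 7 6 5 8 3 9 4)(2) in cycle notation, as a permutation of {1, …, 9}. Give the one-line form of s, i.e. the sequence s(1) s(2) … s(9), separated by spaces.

Each element maps to the next entry in its cycle (wrapping to the front): 1↦7, 2↦2, 3↦9, 4↦1, 5↦8, 6↦5, 7↦6, 8↦3, 9↦4.
Listing these in domain order gives 7 2 9 1 8 5 6 3 4.

7 2 9 1 8 5 6 3 4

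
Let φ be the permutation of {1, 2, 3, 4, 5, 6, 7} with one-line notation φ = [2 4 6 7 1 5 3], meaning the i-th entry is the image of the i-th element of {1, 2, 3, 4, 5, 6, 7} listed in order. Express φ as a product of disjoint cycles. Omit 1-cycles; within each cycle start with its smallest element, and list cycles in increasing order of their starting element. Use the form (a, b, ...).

Start at 1 and follow images: 1 → 2 → 4 → 7 → 3 → 6 → 5 → 1, giving the cycle (1, 2, 4, 7, 3, 6, 5).
Continuing from each remaining unvisited element yields (1, 2, 4, 7, 3, 6, 5).

(1, 2, 4, 7, 3, 6, 5)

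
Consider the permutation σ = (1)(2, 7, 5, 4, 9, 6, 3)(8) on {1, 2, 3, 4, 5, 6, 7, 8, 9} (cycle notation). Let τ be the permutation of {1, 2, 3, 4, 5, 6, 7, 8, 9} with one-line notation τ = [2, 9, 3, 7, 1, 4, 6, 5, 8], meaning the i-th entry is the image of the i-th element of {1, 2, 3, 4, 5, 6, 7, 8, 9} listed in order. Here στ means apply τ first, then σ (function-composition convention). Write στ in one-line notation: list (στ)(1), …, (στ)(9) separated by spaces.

7 6 2 5 1 9 3 4 8

(στ)(x) = σ(τ(x)). Computing each image: σ(τ(1)) = σ(2) = 7, σ(τ(2)) = σ(9) = 6, σ(τ(3)) = σ(3) = 2, σ(τ(4)) = σ(7) = 5, σ(τ(5)) = σ(1) = 1, σ(τ(6)) = σ(4) = 9, σ(τ(7)) = σ(6) = 3, σ(τ(8)) = σ(5) = 4, σ(τ(9)) = σ(8) = 8.
Hence στ = [7 6 2 5 1 9 3 4 8].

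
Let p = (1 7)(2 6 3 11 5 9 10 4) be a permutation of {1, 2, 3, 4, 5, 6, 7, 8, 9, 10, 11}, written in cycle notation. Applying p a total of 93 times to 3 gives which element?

3 lies in the 8-cycle (2 6 3 11 5 9 10 4).
Since the cycle has length 8, p^93 acts on it the same as p^5 (93 mod 8 = 5).
Advancing 5 steps from 3: 3 → 11 → 5 → 9 → 10 → 4.

4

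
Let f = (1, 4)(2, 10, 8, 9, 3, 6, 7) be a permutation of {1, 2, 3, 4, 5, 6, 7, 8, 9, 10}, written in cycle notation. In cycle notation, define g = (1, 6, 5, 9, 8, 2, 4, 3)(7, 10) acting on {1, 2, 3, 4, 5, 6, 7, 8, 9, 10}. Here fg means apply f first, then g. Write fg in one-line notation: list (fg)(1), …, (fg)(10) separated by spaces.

3 7 5 6 9 10 4 8 1 2

(fg)(x) = g(f(x)). Computing each image: g(f(1)) = g(4) = 3, g(f(2)) = g(10) = 7, g(f(3)) = g(6) = 5, g(f(4)) = g(1) = 6, g(f(5)) = g(5) = 9, g(f(6)) = g(7) = 10, g(f(7)) = g(2) = 4, g(f(8)) = g(9) = 8, g(f(9)) = g(3) = 1, g(f(10)) = g(8) = 2.
Hence fg = [3 7 5 6 9 10 4 8 1 2].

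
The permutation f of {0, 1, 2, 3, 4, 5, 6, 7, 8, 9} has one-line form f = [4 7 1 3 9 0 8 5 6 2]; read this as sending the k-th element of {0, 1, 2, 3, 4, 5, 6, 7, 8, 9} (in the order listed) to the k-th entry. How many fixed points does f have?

1

The fixed points (elements with f(x) = x) are {3}, so there is 1.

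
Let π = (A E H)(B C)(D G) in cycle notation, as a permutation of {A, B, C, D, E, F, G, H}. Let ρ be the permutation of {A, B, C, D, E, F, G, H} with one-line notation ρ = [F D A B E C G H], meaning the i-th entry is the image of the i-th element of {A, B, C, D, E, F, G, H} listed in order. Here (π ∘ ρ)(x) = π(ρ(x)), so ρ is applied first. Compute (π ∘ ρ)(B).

First apply ρ: ρ(B) = D, then π(D) = G. Thus (π ∘ ρ)(B) = G.

G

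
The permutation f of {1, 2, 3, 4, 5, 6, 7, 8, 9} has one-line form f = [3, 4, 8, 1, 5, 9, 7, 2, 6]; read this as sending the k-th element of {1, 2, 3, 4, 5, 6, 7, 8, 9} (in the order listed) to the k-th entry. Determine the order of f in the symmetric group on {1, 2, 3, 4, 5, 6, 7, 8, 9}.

Writing f as disjoint cycles, the cycle lengths are 5, 2, 1, 1.
The order is lcm(5, 2) = 10.

10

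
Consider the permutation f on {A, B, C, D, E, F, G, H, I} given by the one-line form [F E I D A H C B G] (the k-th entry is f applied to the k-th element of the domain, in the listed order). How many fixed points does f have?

1

The fixed points (elements with f(x) = x) are {D}, so there is 1.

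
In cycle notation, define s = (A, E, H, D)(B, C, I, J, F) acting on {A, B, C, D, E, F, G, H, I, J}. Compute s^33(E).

E lies in the 4-cycle (A, E, H, D).
On a 4-cycle, s^4 is the identity, so s^33 = s^1 there (33 ≡ 1 mod 4).
Stepping 1 place around the cycle: E → H.

H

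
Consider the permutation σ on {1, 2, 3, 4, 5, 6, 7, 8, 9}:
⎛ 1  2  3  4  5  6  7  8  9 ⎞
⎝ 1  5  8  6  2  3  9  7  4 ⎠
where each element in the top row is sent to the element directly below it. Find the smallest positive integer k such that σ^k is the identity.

Writing σ as disjoint cycles, the cycle lengths are 6, 2, 1.
Since disjoint cycles commute, ord(σ) = lcm(6, 2) = 6.

6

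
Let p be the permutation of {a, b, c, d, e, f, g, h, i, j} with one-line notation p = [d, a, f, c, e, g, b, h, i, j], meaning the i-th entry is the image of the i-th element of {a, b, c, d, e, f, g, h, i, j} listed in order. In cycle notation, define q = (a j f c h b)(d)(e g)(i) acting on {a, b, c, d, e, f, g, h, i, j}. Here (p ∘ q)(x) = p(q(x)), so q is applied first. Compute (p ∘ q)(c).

First apply q: q(c) = h, then p(h) = h. Thus (p ∘ q)(c) = h.

h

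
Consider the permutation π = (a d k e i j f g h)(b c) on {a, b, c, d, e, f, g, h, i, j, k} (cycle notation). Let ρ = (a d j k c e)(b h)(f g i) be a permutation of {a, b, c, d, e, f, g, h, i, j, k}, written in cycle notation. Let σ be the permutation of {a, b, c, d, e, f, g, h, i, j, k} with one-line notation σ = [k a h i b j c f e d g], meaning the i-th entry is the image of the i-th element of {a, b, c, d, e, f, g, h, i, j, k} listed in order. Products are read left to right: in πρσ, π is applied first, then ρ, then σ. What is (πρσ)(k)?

(πρσ)(k) = σ(ρ(π(k))). π(k) = e, then ρ(e) = a, then σ(a) = k, so the result is k.

k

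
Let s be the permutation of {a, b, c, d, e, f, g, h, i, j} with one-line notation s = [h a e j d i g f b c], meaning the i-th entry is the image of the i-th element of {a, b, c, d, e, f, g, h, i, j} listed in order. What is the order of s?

Decomposing into disjoint cycles gives cycle lengths 5, 4, 1.
Since disjoint cycles commute, ord(s) = lcm(5, 4) = 20.

20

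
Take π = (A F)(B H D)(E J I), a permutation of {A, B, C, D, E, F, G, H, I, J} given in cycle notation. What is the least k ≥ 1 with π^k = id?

The disjoint cycles have lengths 3, 3, 2, 1, 1.
The order is lcm(3, 3, 2) = 6.

6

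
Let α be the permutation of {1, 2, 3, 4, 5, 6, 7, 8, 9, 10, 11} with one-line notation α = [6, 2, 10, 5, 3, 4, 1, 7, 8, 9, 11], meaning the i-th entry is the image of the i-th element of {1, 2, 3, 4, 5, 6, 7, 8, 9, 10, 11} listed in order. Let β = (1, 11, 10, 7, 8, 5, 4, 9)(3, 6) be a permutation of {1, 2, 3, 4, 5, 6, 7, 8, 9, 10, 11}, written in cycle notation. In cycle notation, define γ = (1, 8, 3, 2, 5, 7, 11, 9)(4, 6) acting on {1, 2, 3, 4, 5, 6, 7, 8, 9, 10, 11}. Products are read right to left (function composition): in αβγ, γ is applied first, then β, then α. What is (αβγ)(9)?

11

Chase 9: γ(9) = 1; β(1) = 11; α(11) = 11. Hence (αβγ)(9) = 11.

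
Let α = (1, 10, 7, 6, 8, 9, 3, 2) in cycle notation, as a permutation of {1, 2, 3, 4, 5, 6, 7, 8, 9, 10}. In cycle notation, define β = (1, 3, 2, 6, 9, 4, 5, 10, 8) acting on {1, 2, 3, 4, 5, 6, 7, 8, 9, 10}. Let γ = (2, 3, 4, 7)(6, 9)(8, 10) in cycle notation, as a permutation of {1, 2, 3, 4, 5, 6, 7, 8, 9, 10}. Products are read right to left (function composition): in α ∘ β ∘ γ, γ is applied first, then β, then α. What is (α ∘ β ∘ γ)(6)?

4

Chase 6: γ(6) = 9; β(9) = 4; α(4) = 4. Hence (α ∘ β ∘ γ)(6) = 4.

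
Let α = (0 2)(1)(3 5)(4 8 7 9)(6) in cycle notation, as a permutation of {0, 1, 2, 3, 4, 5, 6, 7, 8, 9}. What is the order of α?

The disjoint cycles have lengths 4, 2, 2, 1, 1.
The order is lcm(4, 2, 2) = 4.

4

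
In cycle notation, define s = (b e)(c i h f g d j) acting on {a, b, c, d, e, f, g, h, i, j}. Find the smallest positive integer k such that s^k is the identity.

The cycle type of s is (7, 2, 1).
Since disjoint cycles commute, ord(s) = lcm(7, 2) = 14.

14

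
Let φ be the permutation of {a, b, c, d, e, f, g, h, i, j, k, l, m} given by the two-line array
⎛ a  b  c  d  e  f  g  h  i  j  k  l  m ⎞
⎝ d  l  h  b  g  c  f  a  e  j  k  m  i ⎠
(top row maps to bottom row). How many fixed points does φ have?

2

The fixed points (elements with φ(x) = x) are {j, k}, so there are 2.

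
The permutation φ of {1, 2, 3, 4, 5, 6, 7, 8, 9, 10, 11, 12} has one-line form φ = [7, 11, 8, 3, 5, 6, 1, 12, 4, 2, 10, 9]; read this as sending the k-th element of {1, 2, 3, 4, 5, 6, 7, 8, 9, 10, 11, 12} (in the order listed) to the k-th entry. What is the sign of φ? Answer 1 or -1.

In disjoint-cycle form the cycle lengths are 5, 3, 2, 1, 1.
A cycle is odd iff its length is even; φ has 1 even-length cycle, so sgn(φ) = (−1)^1 and φ is odd.

-1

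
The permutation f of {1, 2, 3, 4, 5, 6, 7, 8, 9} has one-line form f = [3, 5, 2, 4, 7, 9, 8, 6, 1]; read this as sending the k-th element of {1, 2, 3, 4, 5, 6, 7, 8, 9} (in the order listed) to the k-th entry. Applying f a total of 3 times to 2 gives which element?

8

Tracing 2 → 5 → … returns to 2 after 8 steps, so 2 lies in an 8-cycle (1 3 2 5 7 8 6 9).
Advancing 3 steps from 2: 2 → 5 → 7 → 8.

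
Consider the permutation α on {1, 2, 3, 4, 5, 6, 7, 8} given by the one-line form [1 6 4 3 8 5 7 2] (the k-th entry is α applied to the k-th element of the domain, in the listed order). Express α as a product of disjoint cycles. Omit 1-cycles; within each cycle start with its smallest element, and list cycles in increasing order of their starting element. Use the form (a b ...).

(2 6 5 8)(3 4)

From 2: 2 → 6 → 5 → 8 → 2, closing the cycle (2 6 5 8).
Repeating from the next unused element and collecting all non-trivial cycles gives (2 6 5 8)(3 4).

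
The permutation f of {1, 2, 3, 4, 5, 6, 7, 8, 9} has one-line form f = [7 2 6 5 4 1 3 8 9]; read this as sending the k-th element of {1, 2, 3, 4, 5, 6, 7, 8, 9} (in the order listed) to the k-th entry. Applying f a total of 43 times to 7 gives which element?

1

Tracing 7 → 3 → … returns to 7 after 4 steps, so 7 lies in a 4-cycle (1 7 3 6).
Since the cycle has length 4, f^43 acts on it the same as f^3 (43 mod 4 = 3).
Advancing 3 steps from 7: 7 → 3 → 6 → 1.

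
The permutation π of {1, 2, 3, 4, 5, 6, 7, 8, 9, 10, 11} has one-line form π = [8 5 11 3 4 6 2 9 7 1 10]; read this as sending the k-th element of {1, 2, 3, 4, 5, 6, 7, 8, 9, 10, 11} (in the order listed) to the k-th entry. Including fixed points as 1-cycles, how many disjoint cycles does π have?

The cycle decomposition is (1 8 9 7 2 5 4 3 11 10)(6), which has 2 cycles (counting 1-cycles).

2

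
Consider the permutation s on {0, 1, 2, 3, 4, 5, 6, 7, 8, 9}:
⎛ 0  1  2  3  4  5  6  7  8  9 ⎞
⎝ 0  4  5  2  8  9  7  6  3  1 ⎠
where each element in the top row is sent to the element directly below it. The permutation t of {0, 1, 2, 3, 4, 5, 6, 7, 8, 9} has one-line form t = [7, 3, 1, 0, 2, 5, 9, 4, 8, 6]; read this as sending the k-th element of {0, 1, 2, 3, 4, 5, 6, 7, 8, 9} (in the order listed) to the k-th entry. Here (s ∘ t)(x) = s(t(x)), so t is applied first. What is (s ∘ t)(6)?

1

t(6) = 9, then s(9) = 1; composing gives (s ∘ t)(6) = 1.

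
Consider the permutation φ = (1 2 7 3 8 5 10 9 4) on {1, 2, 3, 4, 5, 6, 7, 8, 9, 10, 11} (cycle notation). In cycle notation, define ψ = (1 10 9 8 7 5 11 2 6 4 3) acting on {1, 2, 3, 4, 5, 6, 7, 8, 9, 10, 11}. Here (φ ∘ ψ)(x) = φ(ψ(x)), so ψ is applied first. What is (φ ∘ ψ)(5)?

(φ ∘ ψ)(5) = φ(ψ(5)). ψ(5) = 11, then φ(11) = 11. So (φ ∘ ψ)(5) = 11.

11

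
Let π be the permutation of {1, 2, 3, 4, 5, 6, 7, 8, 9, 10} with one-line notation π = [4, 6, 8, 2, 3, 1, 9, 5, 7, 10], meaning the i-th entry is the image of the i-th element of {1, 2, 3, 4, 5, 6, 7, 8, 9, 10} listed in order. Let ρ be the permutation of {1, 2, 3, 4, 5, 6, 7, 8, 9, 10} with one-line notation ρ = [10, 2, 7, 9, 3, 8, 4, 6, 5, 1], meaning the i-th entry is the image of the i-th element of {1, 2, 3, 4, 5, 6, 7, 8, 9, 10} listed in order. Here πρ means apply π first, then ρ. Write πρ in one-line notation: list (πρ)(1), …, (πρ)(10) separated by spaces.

9 8 6 2 7 10 5 3 4 1

For each element, apply π then ρ: 1 → 4 → 9; 2 → 6 → 8; 3 → 8 → 6; 4 → 2 → 2; 5 → 3 → 7; 6 → 1 → 10; 7 → 9 → 5; 8 → 5 → 3; 9 → 7 → 4; 10 → 10 → 1.
So πρ in one-line form is 9 8 6 2 7 10 5 3 4 1.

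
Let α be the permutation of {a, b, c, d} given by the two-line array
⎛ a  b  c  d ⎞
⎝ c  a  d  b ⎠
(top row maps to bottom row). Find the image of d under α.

b

The entry below d in the array is b, so α(d) = b.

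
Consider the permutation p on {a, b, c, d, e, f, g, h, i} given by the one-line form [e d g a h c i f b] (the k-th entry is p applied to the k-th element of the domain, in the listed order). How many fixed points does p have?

No element satisfies p(x) = x, so there are 0 fixed points.

0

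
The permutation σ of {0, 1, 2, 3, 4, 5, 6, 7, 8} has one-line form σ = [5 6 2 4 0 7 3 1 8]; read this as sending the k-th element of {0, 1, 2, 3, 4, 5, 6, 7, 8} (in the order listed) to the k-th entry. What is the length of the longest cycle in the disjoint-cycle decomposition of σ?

7

Decomposing into disjoint cycles gives (0, 5, 7, 1, 6, 3, 4); the longest has length 7.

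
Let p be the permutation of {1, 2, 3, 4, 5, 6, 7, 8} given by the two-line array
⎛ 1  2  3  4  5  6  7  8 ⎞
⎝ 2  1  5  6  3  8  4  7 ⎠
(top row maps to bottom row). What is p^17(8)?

7

Tracing 8 → 7 → … returns to 8 after 4 steps, so 8 lies in a 4-cycle (4, 6, 8, 7).
On a 4-cycle, p^4 is the identity, so p^17 = p^1 there (17 ≡ 1 mod 4).
Stepping 1 place around the cycle: 8 → 7.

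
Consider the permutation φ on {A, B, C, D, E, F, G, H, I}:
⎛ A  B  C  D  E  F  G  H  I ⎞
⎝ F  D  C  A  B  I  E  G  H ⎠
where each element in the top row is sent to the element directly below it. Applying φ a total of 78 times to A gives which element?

B

Tracing A → F → … returns to A after 8 steps, so A lies in an 8-cycle (A, F, I, H, G, E, B, D).
Since the cycle has length 8, φ^78 acts on it the same as φ^6 (78 mod 8 = 6).
Advancing 6 steps from A: A → F → I → H → G → E → B.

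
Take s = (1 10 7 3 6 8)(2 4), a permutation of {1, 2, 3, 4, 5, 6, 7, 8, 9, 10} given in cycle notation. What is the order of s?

The cycle type of s is (6, 2, 1, 1).
Since disjoint cycles commute, ord(s) = lcm(6, 2) = 6.

6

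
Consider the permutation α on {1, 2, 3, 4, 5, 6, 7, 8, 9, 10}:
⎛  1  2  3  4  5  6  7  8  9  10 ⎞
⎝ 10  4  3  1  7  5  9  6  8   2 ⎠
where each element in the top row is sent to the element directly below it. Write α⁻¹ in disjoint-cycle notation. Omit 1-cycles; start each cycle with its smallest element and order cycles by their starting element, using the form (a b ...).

(1 4 2 10)(5 6 8 9 7)

The cycle decomposition of α is (1 10 2 4)(5 7 9 8 6).
The inverse reverses every cycle; in canonical form, α⁻¹ = (1 4 2 10)(5 6 8 9 7).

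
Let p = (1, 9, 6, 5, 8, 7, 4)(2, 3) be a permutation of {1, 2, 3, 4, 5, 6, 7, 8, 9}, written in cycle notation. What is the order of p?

14

The disjoint cycles have lengths 7, 2.
Since disjoint cycles commute, ord(p) = lcm(7, 2) = 14.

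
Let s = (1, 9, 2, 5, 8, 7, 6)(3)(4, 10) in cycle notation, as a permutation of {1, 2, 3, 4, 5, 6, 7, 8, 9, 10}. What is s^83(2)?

9

2 lies in the 7-cycle (1, 9, 2, 5, 8, 7, 6).
Since the cycle has length 7, s^83 acts on it the same as s^6 (83 mod 7 = 6).
Advancing 6 steps from 2: 2 → 5 → 8 → 7 → 6 → 1 → 9.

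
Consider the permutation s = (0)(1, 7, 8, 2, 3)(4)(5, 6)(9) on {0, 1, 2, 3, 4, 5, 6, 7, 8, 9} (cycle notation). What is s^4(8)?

7

8 lies in the 5-cycle (1, 7, 8, 2, 3).
Stepping 4 places around the cycle: 8 → 2 → 3 → 1 → 7.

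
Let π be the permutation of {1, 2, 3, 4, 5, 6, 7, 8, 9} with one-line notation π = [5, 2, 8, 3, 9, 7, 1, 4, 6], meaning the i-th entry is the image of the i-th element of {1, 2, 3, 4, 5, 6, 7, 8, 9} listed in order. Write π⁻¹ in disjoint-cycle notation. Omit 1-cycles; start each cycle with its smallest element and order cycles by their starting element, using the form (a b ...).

First write π in disjoint cycles: (1 5 9 6 7)(3 8 4).
The inverse reverses every cycle; in canonical form, π⁻¹ = (1 7 6 9 5)(3 4 8).

(1 7 6 9 5)(3 4 8)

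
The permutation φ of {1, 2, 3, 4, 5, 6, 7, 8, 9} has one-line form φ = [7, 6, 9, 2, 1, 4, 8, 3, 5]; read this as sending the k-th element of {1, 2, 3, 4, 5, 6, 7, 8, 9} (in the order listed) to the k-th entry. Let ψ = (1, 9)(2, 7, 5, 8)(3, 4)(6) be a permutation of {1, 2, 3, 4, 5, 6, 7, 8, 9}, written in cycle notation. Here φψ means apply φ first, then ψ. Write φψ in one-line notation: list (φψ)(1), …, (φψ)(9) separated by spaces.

Chase each element through φ then ψ: 1 → 7 → 5; 2 → 6 → 6; 3 → 9 → 1; 4 → 2 → 7; 5 → 1 → 9; 6 → 4 → 3; 7 → 8 → 2; 8 → 3 → 4; 9 → 5 → 8.
So φψ in one-line form is 5 6 1 7 9 3 2 4 8.

5 6 1 7 9 3 2 4 8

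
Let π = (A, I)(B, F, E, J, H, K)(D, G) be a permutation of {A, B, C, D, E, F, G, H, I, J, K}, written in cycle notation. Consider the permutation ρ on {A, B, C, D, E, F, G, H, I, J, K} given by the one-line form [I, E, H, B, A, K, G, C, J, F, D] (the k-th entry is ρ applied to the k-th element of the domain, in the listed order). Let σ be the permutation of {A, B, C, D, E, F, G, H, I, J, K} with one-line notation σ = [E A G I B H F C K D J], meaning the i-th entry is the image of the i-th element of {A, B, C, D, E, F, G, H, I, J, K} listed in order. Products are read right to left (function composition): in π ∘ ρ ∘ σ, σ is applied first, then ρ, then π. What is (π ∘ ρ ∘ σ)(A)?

I

Apply the permutations in order: σ(A) = E, then ρ(E) = A, then π(A) = I. So (π ∘ ρ ∘ σ)(A) = I.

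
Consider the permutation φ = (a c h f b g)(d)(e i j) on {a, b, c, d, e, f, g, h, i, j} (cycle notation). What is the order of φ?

6

The cycle type of φ is (6, 3, 1).
The order is lcm(6, 3) = 6.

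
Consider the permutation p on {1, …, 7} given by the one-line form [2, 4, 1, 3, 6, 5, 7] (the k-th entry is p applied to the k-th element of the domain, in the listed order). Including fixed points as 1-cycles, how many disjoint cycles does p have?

3

The cycle decomposition is (1 2 4 3)(5 6)(7), which has 3 cycles (counting 1-cycles).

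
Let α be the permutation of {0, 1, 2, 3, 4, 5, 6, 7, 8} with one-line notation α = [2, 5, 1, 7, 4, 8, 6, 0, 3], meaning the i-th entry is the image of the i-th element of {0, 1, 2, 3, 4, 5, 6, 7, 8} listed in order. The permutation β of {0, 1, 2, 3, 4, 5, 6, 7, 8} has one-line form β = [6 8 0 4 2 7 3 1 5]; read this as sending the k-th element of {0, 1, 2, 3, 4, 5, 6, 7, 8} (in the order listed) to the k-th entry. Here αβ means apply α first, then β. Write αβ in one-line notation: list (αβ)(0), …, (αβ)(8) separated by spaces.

0 7 8 1 2 5 3 6 4

(αβ)(x) = β(α(x)). Computing each image: β(α(0)) = β(2) = 0, β(α(1)) = β(5) = 7, β(α(2)) = β(1) = 8, β(α(3)) = β(7) = 1, β(α(4)) = β(4) = 2, β(α(5)) = β(8) = 5, β(α(6)) = β(6) = 3, β(α(7)) = β(0) = 6, β(α(8)) = β(3) = 4.
Hence αβ = [0 7 8 1 2 5 3 6 4].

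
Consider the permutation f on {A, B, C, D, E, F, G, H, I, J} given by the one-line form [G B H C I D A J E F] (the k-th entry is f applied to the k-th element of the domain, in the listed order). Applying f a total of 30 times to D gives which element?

D

Tracing D → C → … returns to D after 5 steps, so D lies in a 5-cycle (C, H, J, F, D).
Since the cycle has length 5, f^30 acts on it the same as f^0 (30 mod 5 = 0).
So f^30(D) = D.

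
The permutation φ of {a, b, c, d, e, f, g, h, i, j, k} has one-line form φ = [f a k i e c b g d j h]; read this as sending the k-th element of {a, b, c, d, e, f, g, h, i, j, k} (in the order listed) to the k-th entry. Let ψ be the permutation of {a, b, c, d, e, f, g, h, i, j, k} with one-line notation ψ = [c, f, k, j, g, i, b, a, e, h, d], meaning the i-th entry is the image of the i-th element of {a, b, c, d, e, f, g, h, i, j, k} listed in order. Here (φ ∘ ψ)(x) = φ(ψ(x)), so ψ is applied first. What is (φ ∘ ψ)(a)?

(φ ∘ ψ)(a) = φ(ψ(a)). ψ(a) = c, then φ(c) = k. So (φ ∘ ψ)(a) = k.

k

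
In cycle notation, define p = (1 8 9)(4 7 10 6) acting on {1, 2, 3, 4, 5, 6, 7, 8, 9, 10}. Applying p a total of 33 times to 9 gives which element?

9

9 lies in the 3-cycle (1 8 9).
Powers repeat with period 3 on this cycle, and 33 mod 3 = 0, so p^33(9) = p^0(9).
So p^33(9) = 9.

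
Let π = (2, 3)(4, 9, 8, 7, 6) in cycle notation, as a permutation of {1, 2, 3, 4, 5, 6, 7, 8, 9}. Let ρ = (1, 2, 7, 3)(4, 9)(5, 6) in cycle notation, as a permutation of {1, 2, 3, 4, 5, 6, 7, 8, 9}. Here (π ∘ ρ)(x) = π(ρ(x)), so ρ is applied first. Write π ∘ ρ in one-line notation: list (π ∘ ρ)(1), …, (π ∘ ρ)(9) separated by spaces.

3 6 1 8 4 5 2 7 9

For each element, apply ρ then π: 1 → 2 → 3; 2 → 7 → 6; 3 → 1 → 1; 4 → 9 → 8; 5 → 6 → 4; 6 → 5 → 5; 7 → 3 → 2; 8 → 8 → 7; 9 → 4 → 9.
Collecting the images, π ∘ ρ = [3 6 1 8 4 5 2 7 9].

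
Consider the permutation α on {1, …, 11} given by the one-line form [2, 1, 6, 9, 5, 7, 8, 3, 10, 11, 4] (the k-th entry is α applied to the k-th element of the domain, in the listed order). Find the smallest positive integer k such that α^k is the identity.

The disjoint-cycle form of α has cycle lengths 4, 4, 2, 1.
Since disjoint cycles commute, ord(α) = lcm(4, 4, 2) = 4.

4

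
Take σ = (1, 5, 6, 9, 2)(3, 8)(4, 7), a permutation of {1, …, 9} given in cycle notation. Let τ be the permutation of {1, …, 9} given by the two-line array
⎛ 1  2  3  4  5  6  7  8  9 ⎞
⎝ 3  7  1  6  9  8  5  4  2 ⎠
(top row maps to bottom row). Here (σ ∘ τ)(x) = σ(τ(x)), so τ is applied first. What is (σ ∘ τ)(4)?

9

First apply τ: τ(4) = 6, then σ(6) = 9. Thus (σ ∘ τ)(4) = 9.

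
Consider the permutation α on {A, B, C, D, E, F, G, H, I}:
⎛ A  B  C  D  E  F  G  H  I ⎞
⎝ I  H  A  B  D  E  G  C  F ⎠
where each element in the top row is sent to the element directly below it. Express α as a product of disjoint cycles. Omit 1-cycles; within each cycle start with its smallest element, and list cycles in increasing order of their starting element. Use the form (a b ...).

(A I F E D B H C)

Start at A and follow images: A → I → F → E → D → B → H → C → A, giving the cycle (A I F E D B H C).
Continuing from each remaining unvisited element yields (A I F E D B H C).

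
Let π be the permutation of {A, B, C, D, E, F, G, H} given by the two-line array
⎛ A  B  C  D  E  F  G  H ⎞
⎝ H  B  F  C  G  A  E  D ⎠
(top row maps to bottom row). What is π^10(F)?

F

Tracing F → A → … returns to F after 5 steps, so F lies in a 5-cycle (A, H, D, C, F).
Powers repeat with period 5 on this cycle, and 10 mod 5 = 0, so π^10(F) = π^0(F).
So π^10(F) = F.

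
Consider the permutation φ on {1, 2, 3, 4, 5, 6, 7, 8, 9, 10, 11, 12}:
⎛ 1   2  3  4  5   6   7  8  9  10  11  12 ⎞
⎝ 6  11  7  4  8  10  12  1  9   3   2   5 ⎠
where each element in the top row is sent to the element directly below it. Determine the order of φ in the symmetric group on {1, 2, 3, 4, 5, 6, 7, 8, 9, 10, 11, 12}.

8

The disjoint-cycle form of φ has cycle lengths 8, 2, 1, 1.
The order of φ is the least common multiple of its cycle lengths: lcm(8, 2) = 8.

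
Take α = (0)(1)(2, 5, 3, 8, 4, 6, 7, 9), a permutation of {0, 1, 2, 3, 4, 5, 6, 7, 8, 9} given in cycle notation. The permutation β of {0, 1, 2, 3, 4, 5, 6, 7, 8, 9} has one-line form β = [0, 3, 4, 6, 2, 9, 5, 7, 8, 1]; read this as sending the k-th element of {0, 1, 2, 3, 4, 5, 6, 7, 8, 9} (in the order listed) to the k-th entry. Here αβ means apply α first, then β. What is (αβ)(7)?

1

(αβ)(7) = β(α(7)). α(7) = 9, then β(9) = 1. So (αβ)(7) = 1.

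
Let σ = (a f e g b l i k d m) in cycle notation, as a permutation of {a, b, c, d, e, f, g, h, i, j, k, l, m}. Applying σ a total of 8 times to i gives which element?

i lies in the 10-cycle (a f e g b l i k d m).
Stepping 8 places around the cycle: i → k → d → m → a → f → e → g → b.

b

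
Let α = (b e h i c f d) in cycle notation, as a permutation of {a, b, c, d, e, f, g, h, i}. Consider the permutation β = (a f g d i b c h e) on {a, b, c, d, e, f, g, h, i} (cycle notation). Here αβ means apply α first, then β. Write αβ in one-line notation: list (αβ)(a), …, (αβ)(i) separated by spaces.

For each element, apply α then β: a → a → f; b → e → a; c → f → g; d → b → c; e → h → e; f → d → i; g → g → d; h → i → b; i → c → h.
So αβ in one-line form is f a g c e i d b h.

f a g c e i d b h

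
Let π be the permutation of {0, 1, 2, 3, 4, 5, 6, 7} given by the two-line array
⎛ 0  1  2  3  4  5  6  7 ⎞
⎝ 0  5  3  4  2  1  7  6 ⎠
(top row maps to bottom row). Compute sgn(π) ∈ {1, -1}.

1

In disjoint-cycle form the cycle lengths are 3, 2, 2, 1.
A cycle is odd iff its length is even; π has 2 even-length cycles, so sgn(π) = (−1)^2 and π is even.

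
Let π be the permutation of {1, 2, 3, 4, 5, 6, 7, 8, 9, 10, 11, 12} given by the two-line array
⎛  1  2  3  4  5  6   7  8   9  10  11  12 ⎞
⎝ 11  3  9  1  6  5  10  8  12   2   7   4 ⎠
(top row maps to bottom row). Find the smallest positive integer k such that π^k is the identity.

18

Decomposing into disjoint cycles gives cycle lengths 9, 2, 1.
Since disjoint cycles commute, ord(π) = lcm(9, 2) = 18.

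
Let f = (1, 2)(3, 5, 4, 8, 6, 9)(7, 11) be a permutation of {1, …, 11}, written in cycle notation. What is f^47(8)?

4

8 lies in the 6-cycle (3, 5, 4, 8, 6, 9).
Since the cycle has length 6, f^47 acts on it the same as f^5 (47 mod 6 = 5).
Advancing 5 steps from 8: 8 → 6 → 9 → 3 → 5 → 4.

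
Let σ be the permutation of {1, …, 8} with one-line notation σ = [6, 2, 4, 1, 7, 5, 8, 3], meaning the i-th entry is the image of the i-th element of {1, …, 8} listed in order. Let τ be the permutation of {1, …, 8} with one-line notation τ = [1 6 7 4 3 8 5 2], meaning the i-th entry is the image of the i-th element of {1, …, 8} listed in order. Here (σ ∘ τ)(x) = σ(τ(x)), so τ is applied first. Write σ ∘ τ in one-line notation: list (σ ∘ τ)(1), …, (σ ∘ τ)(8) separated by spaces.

6 5 8 1 4 3 7 2

For each element, apply τ then σ: 1 → 1 → 6; 2 → 6 → 5; 3 → 7 → 8; 4 → 4 → 1; 5 → 3 → 4; 6 → 8 → 3; 7 → 5 → 7; 8 → 2 → 2.
So σ ∘ τ in one-line form is 6 5 8 1 4 3 7 2.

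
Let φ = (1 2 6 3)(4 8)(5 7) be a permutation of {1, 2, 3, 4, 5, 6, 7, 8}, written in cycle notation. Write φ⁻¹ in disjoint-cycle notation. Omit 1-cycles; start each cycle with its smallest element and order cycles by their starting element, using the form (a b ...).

If φ sends a → b within a cycle, φ⁻¹ sends b → a; equivalently, reverse each cycle.
Reversing each cycle of φ and rotating so the smallest element leads gives (1 3 6 2)(4 8)(5 7).

(1 3 6 2)(4 8)(5 7)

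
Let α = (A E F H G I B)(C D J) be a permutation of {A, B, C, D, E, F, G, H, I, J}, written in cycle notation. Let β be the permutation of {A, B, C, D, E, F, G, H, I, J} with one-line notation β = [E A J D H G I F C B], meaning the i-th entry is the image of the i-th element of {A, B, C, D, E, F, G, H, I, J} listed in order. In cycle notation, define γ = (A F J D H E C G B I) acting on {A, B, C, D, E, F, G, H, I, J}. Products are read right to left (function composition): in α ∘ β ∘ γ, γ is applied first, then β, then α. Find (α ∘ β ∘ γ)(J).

Apply the permutations in order: γ(J) = D, then β(D) = D, then α(D) = J. So (α ∘ β ∘ γ)(J) = J.

J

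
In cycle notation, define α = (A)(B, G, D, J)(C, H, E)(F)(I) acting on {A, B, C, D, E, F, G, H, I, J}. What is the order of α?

The disjoint cycles have lengths 4, 3, 1, 1, 1.
The order is lcm(4, 3) = 12.

12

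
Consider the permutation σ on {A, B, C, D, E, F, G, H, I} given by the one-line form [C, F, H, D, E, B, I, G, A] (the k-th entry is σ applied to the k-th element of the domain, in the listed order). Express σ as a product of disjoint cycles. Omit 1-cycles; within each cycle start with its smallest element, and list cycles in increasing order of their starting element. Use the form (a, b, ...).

From A: A → C → H → G → I → A, closing the cycle (A, C, H, G, I).
Continuing from each remaining unvisited element yields (A, C, H, G, I)(B, F).

(A, C, H, G, I)(B, F)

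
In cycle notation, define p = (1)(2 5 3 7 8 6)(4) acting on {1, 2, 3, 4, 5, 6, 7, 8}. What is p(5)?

3

5 appears in (2 5 3 7 8 6); the next entry (wrapping around) is 3.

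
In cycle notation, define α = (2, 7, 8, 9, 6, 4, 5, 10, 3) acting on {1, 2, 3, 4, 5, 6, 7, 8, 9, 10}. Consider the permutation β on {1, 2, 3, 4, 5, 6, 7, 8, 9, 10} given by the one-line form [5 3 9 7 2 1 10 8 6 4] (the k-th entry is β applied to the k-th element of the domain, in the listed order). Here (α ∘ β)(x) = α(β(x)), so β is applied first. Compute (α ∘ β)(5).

β(5) = 2, then α(2) = 7; composing gives (α ∘ β)(5) = 7.

7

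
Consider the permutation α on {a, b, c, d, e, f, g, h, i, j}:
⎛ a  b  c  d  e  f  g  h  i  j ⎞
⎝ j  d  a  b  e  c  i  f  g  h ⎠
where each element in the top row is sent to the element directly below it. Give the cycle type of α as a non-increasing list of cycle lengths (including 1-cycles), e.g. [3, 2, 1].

[5, 2, 2, 1]

The disjoint cycles are (a j h f c)(b d)(e)(g i), with lengths 5, 2, 2, 1 in non-increasing order.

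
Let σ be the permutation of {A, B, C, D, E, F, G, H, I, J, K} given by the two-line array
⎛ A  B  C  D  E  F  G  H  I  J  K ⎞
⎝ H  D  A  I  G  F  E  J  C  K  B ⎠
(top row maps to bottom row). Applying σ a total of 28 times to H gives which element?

D

Tracing H → J → … returns to H after 8 steps, so H lies in an 8-cycle (A, H, J, K, B, D, I, C).
Powers repeat with period 8 on this cycle, and 28 mod 8 = 4, so σ^28(H) = σ^4(H).
Stepping 4 places around the cycle: H → J → K → B → D.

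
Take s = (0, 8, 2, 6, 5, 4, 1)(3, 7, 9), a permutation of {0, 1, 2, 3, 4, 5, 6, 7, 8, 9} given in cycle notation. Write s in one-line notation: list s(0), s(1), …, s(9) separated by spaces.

Each element maps to the next entry in its cycle (wrapping to the front): 0↦8, 1↦0, 2↦6, 3↦7, 4↦1, 5↦4, 6↦5, 7↦9, 8↦2, 9↦3.
Listing these in domain order gives 8 0 6 7 1 4 5 9 2 3.

8 0 6 7 1 4 5 9 2 3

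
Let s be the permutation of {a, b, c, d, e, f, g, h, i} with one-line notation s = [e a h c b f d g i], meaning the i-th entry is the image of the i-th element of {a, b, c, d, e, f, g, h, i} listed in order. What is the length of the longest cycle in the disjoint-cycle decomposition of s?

4

Decomposing into disjoint cycles gives (a, e, b)(c, h, g, d); the longest has length 4.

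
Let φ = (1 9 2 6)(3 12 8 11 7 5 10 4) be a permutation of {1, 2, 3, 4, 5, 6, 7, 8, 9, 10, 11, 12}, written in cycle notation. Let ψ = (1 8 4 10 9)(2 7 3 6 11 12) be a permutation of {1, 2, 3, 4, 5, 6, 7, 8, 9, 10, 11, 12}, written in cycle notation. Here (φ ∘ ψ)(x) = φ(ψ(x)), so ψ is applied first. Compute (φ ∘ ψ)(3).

1

(φ ∘ ψ)(3) = φ(ψ(3)). ψ(3) = 6, then φ(6) = 1. So (φ ∘ ψ)(3) = 1.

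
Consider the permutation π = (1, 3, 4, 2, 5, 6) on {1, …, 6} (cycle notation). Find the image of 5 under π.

Within (1, 3, 4, 2, 5, 6), 5 ↦ 6.

6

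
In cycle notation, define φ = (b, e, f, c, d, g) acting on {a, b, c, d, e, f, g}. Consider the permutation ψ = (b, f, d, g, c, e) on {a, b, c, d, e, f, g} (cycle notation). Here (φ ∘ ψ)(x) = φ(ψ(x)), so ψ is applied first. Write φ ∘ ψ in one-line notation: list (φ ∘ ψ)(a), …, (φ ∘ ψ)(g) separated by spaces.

a c f b e g d

Chase each element through ψ then φ: a → a → a; b → f → c; c → e → f; d → g → b; e → b → e; f → d → g; g → c → d.
So φ ∘ ψ in one-line form is a c f b e g d.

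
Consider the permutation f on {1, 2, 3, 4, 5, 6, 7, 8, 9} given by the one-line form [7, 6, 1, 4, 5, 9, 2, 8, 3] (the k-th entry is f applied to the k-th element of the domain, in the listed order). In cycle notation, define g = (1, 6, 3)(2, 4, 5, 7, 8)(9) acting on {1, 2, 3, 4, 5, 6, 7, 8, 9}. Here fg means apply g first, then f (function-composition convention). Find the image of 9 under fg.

3

g(9) = 9, then f(9) = 3; composing gives (fg)(9) = 3.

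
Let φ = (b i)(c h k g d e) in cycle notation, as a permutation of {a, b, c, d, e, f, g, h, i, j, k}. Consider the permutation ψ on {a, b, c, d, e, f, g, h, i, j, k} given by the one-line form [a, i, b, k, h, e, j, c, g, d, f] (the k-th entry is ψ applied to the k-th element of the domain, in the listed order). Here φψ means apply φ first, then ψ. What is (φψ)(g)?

(φψ)(g) = ψ(φ(g)). φ(g) = d, then ψ(d) = k. So (φψ)(g) = k.

k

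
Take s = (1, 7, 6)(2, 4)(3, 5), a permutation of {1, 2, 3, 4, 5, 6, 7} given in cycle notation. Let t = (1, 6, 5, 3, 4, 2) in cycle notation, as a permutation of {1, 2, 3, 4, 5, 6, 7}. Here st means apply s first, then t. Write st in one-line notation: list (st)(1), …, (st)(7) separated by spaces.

For each element, apply s then t: 1 → 7 → 7; 2 → 4 → 2; 3 → 5 → 3; 4 → 2 → 1; 5 → 3 → 4; 6 → 1 → 6; 7 → 6 → 5.
So st in one-line form is 7 2 3 1 4 6 5.

7 2 3 1 4 6 5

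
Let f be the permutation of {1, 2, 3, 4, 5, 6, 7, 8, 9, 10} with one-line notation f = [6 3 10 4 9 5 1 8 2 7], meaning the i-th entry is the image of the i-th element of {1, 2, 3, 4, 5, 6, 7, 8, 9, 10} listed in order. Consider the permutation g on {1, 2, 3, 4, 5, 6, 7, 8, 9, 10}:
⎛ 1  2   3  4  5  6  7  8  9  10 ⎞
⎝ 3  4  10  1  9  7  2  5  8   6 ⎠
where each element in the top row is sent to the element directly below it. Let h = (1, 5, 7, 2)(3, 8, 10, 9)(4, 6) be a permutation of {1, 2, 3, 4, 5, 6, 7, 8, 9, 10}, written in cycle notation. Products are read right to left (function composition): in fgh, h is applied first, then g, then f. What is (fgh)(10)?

8

Chase 10: h(10) = 9; g(9) = 8; f(8) = 8. Hence (fgh)(10) = 8.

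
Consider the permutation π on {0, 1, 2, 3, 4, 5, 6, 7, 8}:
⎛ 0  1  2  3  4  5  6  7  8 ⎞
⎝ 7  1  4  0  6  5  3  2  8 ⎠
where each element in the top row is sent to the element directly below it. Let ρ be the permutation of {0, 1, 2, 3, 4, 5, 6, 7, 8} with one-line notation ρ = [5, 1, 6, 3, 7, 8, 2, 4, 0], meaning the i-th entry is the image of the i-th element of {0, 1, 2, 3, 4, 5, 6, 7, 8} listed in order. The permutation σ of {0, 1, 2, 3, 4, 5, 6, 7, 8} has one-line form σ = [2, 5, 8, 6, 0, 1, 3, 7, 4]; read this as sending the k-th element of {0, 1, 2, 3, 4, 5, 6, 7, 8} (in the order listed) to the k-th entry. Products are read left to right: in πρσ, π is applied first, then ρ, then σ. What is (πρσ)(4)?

8

Chase 4: π(4) = 6; ρ(6) = 2; σ(2) = 8. Hence (πρσ)(4) = 8.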